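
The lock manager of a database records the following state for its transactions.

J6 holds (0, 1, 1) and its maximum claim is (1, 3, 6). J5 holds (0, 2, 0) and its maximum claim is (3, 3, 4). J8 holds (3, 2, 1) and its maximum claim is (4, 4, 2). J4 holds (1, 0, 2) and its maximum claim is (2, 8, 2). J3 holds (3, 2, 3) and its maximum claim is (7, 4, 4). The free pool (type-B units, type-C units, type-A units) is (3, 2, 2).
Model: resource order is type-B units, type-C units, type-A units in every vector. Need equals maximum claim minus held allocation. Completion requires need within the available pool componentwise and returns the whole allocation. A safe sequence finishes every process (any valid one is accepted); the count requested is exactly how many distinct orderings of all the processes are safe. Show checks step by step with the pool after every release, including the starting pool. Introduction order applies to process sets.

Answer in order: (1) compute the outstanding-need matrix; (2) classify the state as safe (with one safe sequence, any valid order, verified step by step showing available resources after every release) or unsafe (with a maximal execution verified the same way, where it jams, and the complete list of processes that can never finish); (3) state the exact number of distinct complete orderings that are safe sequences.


(1) Outstanding need per process (order type-B units, type-C units, type-A units):
  J6: (1, 2, 5)
  J5: (3, 1, 4)
  J8: (1, 2, 1)
  J4: (1, 8, 0)
  J3: (4, 2, 1)
(2) SAFE — a valid safe sequence is J8, J3, J5, J4, J6.
Key observation: reading the order forward, J8 is the first process whose need (1, 2, 1) meets the free pool (3, 2, 2) exactly on a resource it requests.
Verifying each step:
  pool = (3, 2, 2)
  J8 needs (1, 2, 1) <= (3, 2, 2) -> finishes; pool += (3, 2, 1) = (6, 4, 3)
  J3 needs (4, 2, 1) <= (6, 4, 3) -> finishes; pool += (3, 2, 3) = (9, 6, 6)
  J5 needs (3, 1, 4) <= (9, 6, 6) -> finishes; pool += (0, 2, 0) = (9, 8, 6)
  J4 needs (1, 8, 0) <= (9, 8, 6) -> finishes; pool += (1, 0, 2) = (10, 8, 8)
  J6 needs (1, 2, 5) <= (10, 8, 8) -> finishes; pool += (0, 1, 1) = (10, 9, 9)
(3) Exactly 3 of the possible complete orderings are safe sequences.


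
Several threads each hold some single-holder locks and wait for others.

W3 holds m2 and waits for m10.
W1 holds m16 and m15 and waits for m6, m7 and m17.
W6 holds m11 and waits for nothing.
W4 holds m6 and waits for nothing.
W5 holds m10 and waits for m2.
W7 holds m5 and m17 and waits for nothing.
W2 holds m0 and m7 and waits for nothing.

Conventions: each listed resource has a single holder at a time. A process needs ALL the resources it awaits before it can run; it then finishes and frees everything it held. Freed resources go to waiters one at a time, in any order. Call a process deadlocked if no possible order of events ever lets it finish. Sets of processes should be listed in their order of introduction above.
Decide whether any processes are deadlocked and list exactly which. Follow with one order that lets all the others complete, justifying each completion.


The deadlocked set is W3 and W5.
Key observation: the knot is the closed ring of waits W3 -> W5 -> W3; no other process is dragged down with it.
The rest can finish in the order W2, W7, W6, W4, W1.
Verifying each step:
  run W2 (it waits on nothing); releases m0 and m7
  run W7 (it waits on nothing); releases m5 and m17
  run W6 (it waits on nothing); releases m11
  run W4 (it waits on nothing); releases m6
  W1 waits on m6, m7 and m17 — all released -> runs and releases m16 and m15


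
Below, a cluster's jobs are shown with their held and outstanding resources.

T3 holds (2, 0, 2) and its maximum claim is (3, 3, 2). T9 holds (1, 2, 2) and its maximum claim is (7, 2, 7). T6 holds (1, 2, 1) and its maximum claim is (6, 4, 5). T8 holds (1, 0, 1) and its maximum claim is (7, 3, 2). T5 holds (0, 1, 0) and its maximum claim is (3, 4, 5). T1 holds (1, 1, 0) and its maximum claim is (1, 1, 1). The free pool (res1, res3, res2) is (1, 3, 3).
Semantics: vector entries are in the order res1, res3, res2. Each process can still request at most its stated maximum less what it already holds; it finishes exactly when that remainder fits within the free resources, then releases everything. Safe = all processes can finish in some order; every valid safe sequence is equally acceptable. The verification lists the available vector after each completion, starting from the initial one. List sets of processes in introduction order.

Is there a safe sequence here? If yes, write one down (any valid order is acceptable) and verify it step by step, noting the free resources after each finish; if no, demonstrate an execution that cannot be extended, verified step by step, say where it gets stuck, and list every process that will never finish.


UNSAFE — no complete ordering exists.
Key observation: the pool after T3, T1, T5 is (4, 5, 5); every surviving request exceeds it in res1, so progress ends there.
Going as far as possible: T3, T1, T5; after that, nothing fits. Check, step by step:
  pool = (1, 3, 3)
  T3: need (1, 3, 0) fits (1, 3, 3); releases (2, 0, 2), pool now (3, 3, 5)
  T1: need (0, 0, 1) fits (3, 3, 5); releases (1, 1, 0), pool now (4, 4, 5)
  T5: need (3, 3, 5) fits (4, 4, 5); releases (0, 1, 0), pool now (4, 5, 5)
  T9 cannot run: need (6, 0, 5) vs free (4, 5, 5) (insufficient res1)
  T6 cannot run: need (5, 2, 4) vs free (4, 5, 5) (insufficient res1)
  T8 cannot run: need (6, 3, 1) vs free (4, 5, 5) (insufficient res1)
Permanently blocked: T9, T6 and T8.


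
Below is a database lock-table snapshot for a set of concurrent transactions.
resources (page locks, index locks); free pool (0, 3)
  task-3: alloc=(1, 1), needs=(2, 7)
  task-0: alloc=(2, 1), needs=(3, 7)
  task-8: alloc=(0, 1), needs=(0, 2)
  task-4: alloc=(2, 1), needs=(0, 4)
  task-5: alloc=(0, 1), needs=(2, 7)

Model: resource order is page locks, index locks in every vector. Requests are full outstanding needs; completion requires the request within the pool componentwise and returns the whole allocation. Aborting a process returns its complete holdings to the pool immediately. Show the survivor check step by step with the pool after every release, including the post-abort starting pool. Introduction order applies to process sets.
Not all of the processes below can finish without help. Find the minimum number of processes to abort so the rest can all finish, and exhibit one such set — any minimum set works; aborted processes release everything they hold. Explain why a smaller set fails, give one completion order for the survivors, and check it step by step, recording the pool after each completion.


The answer: abort task-3 and task-0.
Key observation: no ordering could ever have run task-5 before the abort of task-3 and task-0; with (3, 2) back in the pool it fits at step 3.
Why nothing smaller works — every single abort fails: task-3 alone leaves task-0 blocked (short on index locks); task-0 alone leaves task-3 blocked (short on index locks); task-8 alone leaves task-3 blocked (short on index locks); task-4 alone leaves task-3 blocked (short on index locks); task-5 alone leaves task-3 blocked (short on index locks).
The survivors complete as task-4, task-8, task-5. Walking it through (starting from the post-abort pool):
  pool = (3, 5)
  run task-4 (needs (0, 4), free (3, 5)); after release of (2, 1) the pool is (5, 6)
  run task-8 (needs (0, 2), free (5, 6)); after release of (0, 1) the pool is (5, 7)
  run task-5 (needs (2, 7), free (5, 7)); after release of (0, 1) the pool is (5, 8)


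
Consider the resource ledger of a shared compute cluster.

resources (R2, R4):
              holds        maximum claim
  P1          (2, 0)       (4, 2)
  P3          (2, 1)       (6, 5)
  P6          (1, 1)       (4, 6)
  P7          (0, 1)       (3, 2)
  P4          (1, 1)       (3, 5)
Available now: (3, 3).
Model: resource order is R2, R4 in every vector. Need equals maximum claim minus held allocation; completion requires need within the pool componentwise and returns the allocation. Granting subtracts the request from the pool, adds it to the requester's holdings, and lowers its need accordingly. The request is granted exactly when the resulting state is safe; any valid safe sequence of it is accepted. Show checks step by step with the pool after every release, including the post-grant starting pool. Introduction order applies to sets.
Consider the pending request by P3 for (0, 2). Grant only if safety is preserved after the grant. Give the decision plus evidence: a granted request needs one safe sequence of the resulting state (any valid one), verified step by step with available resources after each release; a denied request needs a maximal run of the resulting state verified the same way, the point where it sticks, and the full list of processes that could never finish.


GRANT: granting preserves safety; a valid post-grant sequence is P7, P1, P3, P6, P4.
Key observation: post-grant, (3, 1) remains, and an order beginning with P7 completes everyone.
Check on the post-grant state, step by step:
  pool = (3, 1)
  run P7 (needs (3, 1), free (3, 1)); after release of (0, 1) the pool is (3, 2)
  run P1 (needs (2, 2), free (3, 2)); after release of (2, 0) the pool is (5, 2)
  run P3 (needs (4, 2), free (5, 2)); after release of (2, 3) the pool is (7, 5)
  run P6 (needs (3, 5), free (7, 5)); after release of (1, 1) the pool is (8, 6)
  run P4 (needs (2, 4), free (8, 6)); after release of (1, 1) the pool is (9, 7)


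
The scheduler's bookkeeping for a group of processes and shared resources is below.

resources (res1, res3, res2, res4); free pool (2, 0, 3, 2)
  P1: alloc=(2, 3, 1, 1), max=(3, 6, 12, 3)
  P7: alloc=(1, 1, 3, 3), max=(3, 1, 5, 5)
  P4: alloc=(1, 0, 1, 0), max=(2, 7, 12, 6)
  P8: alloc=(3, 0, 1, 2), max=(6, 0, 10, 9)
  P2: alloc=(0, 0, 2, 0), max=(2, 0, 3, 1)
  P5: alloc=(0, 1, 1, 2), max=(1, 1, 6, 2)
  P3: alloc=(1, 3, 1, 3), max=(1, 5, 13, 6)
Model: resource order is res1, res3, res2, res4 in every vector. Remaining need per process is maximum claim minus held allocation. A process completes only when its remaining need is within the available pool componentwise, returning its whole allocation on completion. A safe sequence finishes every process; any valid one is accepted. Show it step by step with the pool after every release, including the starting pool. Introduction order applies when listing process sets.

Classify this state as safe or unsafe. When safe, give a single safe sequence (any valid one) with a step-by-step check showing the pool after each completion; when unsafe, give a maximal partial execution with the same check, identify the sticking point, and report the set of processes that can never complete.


UNSAFE.
Key observation: P2, P5, P7, P8 can finish, but then (6, 2, 10, 9) is all there is, and the blocked group's res2 demands exceed it.
Going as far as possible: P2, P5, P7, P8; after that, nothing fits. Walking it through:
  pool = (2, 0, 3, 2)
  P2 needs (2, 0, 1, 1) <= (2, 0, 3, 2) -> finishes; pool += (0, 0, 2, 0) = (2, 0, 5, 2)
  P5 needs (1, 0, 5, 0) <= (2, 0, 5, 2) -> finishes; pool += (0, 1, 1, 2) = (2, 1, 6, 4)
  P7 needs (2, 0, 2, 2) <= (2, 1, 6, 4) -> finishes; pool += (1, 1, 3, 3) = (3, 2, 9, 7)
  P8 needs (3, 0, 9, 7) <= (3, 2, 9, 7) -> finishes; pool += (3, 0, 1, 2) = (6, 2, 10, 9)
  P1 still needs (1, 3, 11, 2) but only (6, 2, 10, 9) is free — short on res3 and res2
  P4 still needs (1, 7, 11, 6) but only (6, 2, 10, 9) is free — short on res3 and res2
  P3 still needs (0, 2, 12, 3) but only (6, 2, 10, 9) is free — short on res2
Never able to finish: P1, P4 and P3.


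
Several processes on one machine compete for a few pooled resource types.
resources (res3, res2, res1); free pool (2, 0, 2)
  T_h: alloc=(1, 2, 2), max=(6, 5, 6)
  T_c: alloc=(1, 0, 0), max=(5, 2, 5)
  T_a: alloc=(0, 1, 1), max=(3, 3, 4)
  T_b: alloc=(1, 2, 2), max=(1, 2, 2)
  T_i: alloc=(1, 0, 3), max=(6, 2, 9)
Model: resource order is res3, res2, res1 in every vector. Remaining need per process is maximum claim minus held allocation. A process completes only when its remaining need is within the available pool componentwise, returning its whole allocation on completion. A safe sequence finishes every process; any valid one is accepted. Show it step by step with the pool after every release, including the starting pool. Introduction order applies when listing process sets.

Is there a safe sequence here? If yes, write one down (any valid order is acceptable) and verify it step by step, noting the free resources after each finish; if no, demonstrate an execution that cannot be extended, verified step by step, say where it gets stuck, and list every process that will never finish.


UNSAFE — no complete ordering exists.
Key observation: T_b, T_a can finish, but then (3, 3, 5) is all there is, and the blocked group's res3 demands exceed it.
Going as far as possible: T_b, T_a; after that, nothing fits. Verifying each step:
  pool = (2, 0, 2)
  run T_b (needs (0, 0, 0), free (2, 0, 2)); after release of (1, 2, 2) the pool is (3, 2, 4)
  run T_a (needs (3, 2, 3), free (3, 2, 4)); after release of (0, 1, 1) the pool is (3, 3, 5)
  T_h still needs (5, 3, 4) but only (3, 3, 5) is free — short on res3
  T_c still needs (4, 2, 5) but only (3, 3, 5) is free — short on res3
  T_i still needs (5, 2, 6) but only (3, 3, 5) is free — short on res3 and res1
Processes that can never finish: T_h, T_c and T_i.


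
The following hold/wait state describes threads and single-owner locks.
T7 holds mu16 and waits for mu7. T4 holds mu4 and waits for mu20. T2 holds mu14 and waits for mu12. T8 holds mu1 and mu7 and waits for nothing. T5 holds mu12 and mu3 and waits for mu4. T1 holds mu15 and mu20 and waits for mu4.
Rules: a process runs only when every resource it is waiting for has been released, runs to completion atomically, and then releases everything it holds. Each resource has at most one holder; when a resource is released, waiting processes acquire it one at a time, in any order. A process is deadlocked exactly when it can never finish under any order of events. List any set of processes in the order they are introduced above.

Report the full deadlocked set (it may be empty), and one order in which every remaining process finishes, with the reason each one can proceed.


Deadlocked: T4, T2, T5 and T1.
Key observation: nobody on the ring T4 -> T1 -> T4 can start until another member finishes, which never happens; T2 and T5 wait into the deadlock from upstream.
A valid finishing order for the others: T8, T7.
Check, step by step:
  T8 waits on nothing -> runs at once and releases mu1 and mu7
  run T7 (all its waits — mu7 — are resolved); releases mu16


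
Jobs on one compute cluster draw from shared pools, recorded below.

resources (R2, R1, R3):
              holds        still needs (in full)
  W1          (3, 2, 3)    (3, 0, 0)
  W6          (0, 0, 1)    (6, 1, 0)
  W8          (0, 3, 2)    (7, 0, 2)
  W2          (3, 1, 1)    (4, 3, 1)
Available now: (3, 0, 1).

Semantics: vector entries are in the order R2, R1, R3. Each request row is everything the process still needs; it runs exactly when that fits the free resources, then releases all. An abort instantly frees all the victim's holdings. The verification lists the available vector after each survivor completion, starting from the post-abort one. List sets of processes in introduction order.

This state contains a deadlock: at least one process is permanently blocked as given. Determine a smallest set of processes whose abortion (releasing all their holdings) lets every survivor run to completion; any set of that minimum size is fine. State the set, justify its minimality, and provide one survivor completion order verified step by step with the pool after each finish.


Minimum abort set: W2.
Key observation: W8 had no path to completion before; after the abort of W2 ((3, 1, 1) returned), step 3 is where it fits.
No smaller set exists: with zero aborts the deadlock remains.
The survivors complete as W1, W6, W8. Verifying each step (starting from the post-abort pool):
  pool = (6, 1, 2)
  run W1 (needs (3, 0, 0), free (6, 1, 2)); after release of (3, 2, 3) the pool is (9, 3, 5)
  run W6 (needs (6, 1, 0), free (9, 3, 5)); after release of (0, 0, 1) the pool is (9, 3, 6)
  run W8 (needs (7, 0, 2), free (9, 3, 6)); after release of (0, 3, 2) the pool is (9, 6, 8)


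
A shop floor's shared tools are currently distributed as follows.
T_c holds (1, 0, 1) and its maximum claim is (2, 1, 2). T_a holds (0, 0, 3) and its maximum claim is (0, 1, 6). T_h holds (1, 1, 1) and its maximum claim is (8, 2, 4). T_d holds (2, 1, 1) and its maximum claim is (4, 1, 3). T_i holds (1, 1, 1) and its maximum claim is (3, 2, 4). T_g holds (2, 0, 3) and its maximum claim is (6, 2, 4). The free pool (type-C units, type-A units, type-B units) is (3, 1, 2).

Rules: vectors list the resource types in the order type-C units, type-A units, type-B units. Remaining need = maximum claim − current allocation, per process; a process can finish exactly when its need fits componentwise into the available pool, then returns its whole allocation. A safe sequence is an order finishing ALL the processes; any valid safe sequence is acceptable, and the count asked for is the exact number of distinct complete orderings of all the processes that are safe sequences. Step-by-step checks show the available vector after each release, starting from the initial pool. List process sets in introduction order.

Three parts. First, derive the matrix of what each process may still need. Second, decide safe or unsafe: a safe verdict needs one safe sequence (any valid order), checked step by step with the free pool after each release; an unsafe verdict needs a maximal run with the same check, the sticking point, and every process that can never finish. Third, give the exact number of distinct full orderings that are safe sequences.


(1) Outstanding need per process (order type-C units, type-A units, type-B units):
  T_c: (1, 1, 1)
  T_a: (0, 1, 3)
  T_h: (7, 1, 3)
  T_d: (2, 0, 2)
  T_i: (2, 1, 3)
  T_g: (4, 2, 1)
(2) SAFE. One safe sequence: T_c, T_a, T_i, T_d, T_h, T_g.
Key observation: T_c is the earliest step where a requested resource binds exactly: need (1, 1, 1), pool (3, 1, 2) at its turn.
Step-by-step check:
  pool = (3, 1, 2)
  run T_c (needs (1, 1, 1), free (3, 1, 2)); after release of (1, 0, 1) the pool is (4, 1, 3)
  run T_a (needs (0, 1, 3), free (4, 1, 3)); after release of (0, 0, 3) the pool is (4, 1, 6)
  run T_i (needs (2, 1, 3), free (4, 1, 6)); after release of (1, 1, 1) the pool is (5, 2, 7)
  run T_d (needs (2, 0, 2), free (5, 2, 7)); after release of (2, 1, 1) the pool is (7, 3, 8)
  run T_h (needs (7, 1, 3), free (7, 3, 8)); after release of (1, 1, 1) the pool is (8, 4, 9)
  run T_g (needs (4, 2, 1), free (8, 4, 9)); after release of (2, 0, 3) the pool is (10, 4, 12)
(3) Exactly 110 of the possible complete orderings are safe sequences.


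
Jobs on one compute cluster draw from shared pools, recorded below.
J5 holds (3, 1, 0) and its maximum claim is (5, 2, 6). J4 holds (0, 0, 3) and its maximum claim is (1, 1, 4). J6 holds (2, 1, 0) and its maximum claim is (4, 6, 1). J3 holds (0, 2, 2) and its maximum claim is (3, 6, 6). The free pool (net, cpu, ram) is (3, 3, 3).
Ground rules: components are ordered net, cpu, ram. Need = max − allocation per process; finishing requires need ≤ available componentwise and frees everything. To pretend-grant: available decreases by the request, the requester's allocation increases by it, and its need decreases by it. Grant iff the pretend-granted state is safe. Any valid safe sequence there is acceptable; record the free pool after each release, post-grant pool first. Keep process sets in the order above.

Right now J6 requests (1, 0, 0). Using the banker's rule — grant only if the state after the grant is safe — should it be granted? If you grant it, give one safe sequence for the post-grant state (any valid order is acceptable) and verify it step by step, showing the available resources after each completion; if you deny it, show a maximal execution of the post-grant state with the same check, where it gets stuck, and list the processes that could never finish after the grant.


GRANT. The post-grant state is safe; one safe sequence: J4, J5, J3, J6.
Key observation: the transfer keeps a workable pool ((2, 3, 3)); J4 starts the safe sequence.
Verifying the post-grant state step by step:
  pool = (2, 3, 3)
  J4 needs (1, 1, 1) <= (2, 3, 3) -> finishes; pool += (0, 0, 3) = (2, 3, 6)
  J5 needs (2, 1, 6) <= (2, 3, 6) -> finishes; pool += (3, 1, 0) = (5, 4, 6)
  J3 needs (3, 4, 4) <= (5, 4, 6) -> finishes; pool += (0, 2, 2) = (5, 6, 8)
  J6 needs (1, 5, 1) <= (5, 6, 8) -> finishes; pool += (3, 1, 0) = (8, 7, 8)


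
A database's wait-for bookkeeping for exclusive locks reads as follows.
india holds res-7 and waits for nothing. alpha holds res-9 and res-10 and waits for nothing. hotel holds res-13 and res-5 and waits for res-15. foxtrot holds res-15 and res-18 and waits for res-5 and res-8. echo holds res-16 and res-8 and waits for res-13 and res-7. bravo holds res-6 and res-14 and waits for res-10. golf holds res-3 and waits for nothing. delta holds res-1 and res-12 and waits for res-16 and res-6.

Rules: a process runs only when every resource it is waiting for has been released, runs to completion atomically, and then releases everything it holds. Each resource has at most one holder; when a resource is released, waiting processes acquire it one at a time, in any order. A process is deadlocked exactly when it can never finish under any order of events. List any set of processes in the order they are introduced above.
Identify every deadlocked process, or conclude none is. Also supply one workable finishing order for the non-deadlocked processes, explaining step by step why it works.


Deadlocked: hotel, foxtrot, echo and delta.
Key observation: nobody on the ring hotel -> foxtrot -> hotel can start until another member finishes, which never happens; echo is caught in further circular waits and delta waits into the deadlock from upstream.
One completion order for the rest: india, alpha, bravo, golf.
Step-by-step check:
  run india (it waits on nothing); releases res-7
  run alpha (it waits on nothing); releases res-9 and res-10
  bravo: everything it awaited (res-10) is free; runs, freeing res-6 and res-14
  run golf (it waits on nothing); releases res-3


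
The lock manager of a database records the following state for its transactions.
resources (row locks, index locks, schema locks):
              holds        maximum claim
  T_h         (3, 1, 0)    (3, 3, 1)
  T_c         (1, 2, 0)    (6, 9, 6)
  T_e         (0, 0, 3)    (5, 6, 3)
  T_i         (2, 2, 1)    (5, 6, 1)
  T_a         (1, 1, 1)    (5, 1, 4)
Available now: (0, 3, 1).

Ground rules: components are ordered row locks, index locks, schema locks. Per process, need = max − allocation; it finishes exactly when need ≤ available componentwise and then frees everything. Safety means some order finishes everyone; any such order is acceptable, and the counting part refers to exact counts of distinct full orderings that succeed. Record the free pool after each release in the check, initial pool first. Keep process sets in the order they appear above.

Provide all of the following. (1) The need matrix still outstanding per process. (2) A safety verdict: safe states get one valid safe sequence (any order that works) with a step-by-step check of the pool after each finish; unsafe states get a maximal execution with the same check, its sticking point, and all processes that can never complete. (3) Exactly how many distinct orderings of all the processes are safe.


(1) Outstanding need per process (order row locks, index locks, schema locks):
  T_h: (0, 2, 1)
  T_c: (5, 7, 6)
  T_e: (5, 6, 0)
  T_i: (3, 4, 0)
  T_a: (4, 0, 3)
(2) The state is SAFE; one workable sequence: T_h, T_i, T_e, T_a, T_c.
Key observation: the order's first zero-slack moment is T_h ((0, 2, 1) needed, (0, 3, 1) free — a requested resource with nothing to spare).
Verifying each step:
  pool = (0, 3, 1)
  run T_h (needs (0, 2, 1), free (0, 3, 1)); after release of (3, 1, 0) the pool is (3, 4, 1)
  run T_i (needs (3, 4, 0), free (3, 4, 1)); after release of (2, 2, 1) the pool is (5, 6, 2)
  run T_e (needs (5, 6, 0), free (5, 6, 2)); after release of (0, 0, 3) the pool is (5, 6, 5)
  run T_a (needs (4, 0, 3), free (5, 6, 5)); after release of (1, 1, 1) the pool is (6, 7, 6)
  run T_c (needs (5, 7, 6), free (6, 7, 6)); after release of (1, 2, 0) the pool is (7, 9, 6)
(3) The exact count: 1 of the possible complete orderings is a safe sequence.


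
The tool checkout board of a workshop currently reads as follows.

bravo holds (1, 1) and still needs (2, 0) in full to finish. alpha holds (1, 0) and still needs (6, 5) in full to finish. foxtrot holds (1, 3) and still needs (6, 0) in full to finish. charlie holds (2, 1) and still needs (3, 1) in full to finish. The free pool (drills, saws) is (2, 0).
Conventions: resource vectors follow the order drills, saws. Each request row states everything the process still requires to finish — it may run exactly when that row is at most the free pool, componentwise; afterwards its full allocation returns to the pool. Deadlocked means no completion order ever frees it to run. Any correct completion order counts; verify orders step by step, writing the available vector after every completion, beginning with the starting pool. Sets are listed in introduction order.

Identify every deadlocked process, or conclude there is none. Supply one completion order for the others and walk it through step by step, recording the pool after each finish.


The deadlocked set is alpha and foxtrot.
Key observation: the wall is drills: completing bravo, charlie brings the pool only to (5, 2), and all the rest need more.
A valid finishing order for the others: bravo, charlie. Step-by-step check:
  pool = (2, 0)
  bravo: need (2, 0) fits (2, 0); releases (1, 1), pool now (3, 1)
  charlie: need (3, 1) fits (3, 1); releases (2, 1), pool now (5, 2)
None of the blocked processes ever fits:
  alpha still needs (6, 5) but only (5, 2) is free — short on drills and saws
  foxtrot still needs (6, 0) but only (5, 2) is free — short on drills


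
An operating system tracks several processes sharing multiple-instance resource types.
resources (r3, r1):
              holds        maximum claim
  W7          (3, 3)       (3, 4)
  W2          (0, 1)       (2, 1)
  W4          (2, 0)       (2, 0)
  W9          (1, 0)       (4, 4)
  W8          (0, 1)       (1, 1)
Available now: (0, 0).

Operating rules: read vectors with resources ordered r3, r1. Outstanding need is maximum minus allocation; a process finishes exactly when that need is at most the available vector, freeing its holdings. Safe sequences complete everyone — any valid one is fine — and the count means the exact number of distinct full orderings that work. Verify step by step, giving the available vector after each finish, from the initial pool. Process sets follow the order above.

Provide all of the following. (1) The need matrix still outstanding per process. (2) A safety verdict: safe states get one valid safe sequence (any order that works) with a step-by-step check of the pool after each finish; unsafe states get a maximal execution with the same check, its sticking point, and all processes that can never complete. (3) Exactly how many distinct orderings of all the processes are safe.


(1) Outstanding need per process (order r3, r1):
  W7: (0, 1)
  W2: (2, 0)
  W4: (0, 0)
  W9: (3, 4)
  W8: (1, 0)
(2) The state is SAFE; one workable sequence: W4, W8, W2, W7, W9.
Key observation: W2 marks the first exact bind of the order: its need (2, 0) fits the free (2, 1) with zero slack on a requested resource.
Step-by-step check:
  pool = (0, 0)
  run W4 (needs (0, 0), free (0, 0)); after release of (2, 0) the pool is (2, 0)
  run W8 (needs (1, 0), free (2, 0)); after release of (0, 1) the pool is (2, 1)
  run W2 (needs (2, 0), free (2, 1)); after release of (0, 1) the pool is (2, 2)
  run W7 (needs (0, 1), free (2, 2)); after release of (3, 3) the pool is (5, 5)
  run W9 (needs (3, 4), free (5, 5)); after release of (1, 0) the pool is (6, 5)
(3) Precisely 6 of the possible complete orderings are safe sequences.


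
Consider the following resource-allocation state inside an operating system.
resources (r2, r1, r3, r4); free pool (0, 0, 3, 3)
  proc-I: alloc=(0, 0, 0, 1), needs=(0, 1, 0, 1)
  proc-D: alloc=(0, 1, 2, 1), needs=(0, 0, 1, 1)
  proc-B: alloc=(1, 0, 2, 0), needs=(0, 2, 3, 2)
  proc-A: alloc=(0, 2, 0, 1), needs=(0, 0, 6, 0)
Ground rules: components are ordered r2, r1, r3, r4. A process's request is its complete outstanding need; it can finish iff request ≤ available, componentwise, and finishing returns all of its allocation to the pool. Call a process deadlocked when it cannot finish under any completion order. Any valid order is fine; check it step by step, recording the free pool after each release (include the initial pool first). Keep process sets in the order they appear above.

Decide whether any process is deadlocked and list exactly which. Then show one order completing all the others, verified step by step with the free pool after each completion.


The deadlocked set is proc-B and proc-A.
Key observation: after proc-D, proc-I the pool peaks at (0, 1, 5, 5), and each blocked process is short somewhere: proc-B on r1; proc-A on r3.
The rest can finish in the order proc-D, proc-I. Step-by-step check:
  pool = (0, 0, 3, 3)
  run proc-D (needs (0, 0, 1, 1), free (0, 0, 3, 3)); after release of (0, 1, 2, 1) the pool is (0, 1, 5, 4)
  run proc-I (needs (0, 1, 0, 1), free (0, 1, 5, 4)); after release of (0, 0, 0, 1) the pool is (0, 1, 5, 5)
None of the blocked processes ever fits:
  blocked: proc-B wants (0, 2, 3, 2), pool (0, 1, 5, 5) — not enough r1
  blocked: proc-A wants (0, 0, 6, 0), pool (0, 1, 5, 5) — not enough r3


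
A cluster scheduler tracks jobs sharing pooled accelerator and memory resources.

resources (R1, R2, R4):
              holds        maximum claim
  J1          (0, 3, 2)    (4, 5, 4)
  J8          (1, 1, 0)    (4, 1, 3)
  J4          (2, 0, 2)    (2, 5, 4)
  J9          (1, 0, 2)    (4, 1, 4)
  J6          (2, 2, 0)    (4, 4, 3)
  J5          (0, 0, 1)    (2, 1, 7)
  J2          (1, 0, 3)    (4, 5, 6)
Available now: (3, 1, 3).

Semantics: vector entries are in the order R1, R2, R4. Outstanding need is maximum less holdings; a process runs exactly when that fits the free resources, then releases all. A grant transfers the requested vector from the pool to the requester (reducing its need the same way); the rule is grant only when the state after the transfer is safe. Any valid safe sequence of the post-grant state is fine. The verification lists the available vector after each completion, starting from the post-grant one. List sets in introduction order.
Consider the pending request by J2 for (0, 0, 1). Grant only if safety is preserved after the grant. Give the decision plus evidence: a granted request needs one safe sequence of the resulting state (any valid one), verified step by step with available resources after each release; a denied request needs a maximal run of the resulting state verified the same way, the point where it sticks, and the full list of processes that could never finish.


GRANT: granting preserves safety; a valid post-grant sequence is J9, J8, J6, J1, J5, J4, J2.
Key observation: (3, 1, 2) free after granting still covers J9 first, and each release covers the next.
Verifying the post-grant state step by step:
  pool = (3, 1, 2)
  run J9 (needs (3, 1, 2), free (3, 1, 2)); after release of (1, 0, 2) the pool is (4, 1, 4)
  run J8 (needs (3, 0, 3), free (4, 1, 4)); after release of (1, 1, 0) the pool is (5, 2, 4)
  run J6 (needs (2, 2, 3), free (5, 2, 4)); after release of (2, 2, 0) the pool is (7, 4, 4)
  run J1 (needs (4, 2, 2), free (7, 4, 4)); after release of (0, 3, 2) the pool is (7, 7, 6)
  run J5 (needs (2, 1, 6), free (7, 7, 6)); after release of (0, 0, 1) the pool is (7, 7, 7)
  run J4 (needs (0, 5, 2), free (7, 7, 7)); after release of (2, 0, 2) the pool is (9, 7, 9)
  run J2 (needs (3, 5, 2), free (9, 7, 9)); after release of (1, 0, 4) the pool is (10, 7, 13)


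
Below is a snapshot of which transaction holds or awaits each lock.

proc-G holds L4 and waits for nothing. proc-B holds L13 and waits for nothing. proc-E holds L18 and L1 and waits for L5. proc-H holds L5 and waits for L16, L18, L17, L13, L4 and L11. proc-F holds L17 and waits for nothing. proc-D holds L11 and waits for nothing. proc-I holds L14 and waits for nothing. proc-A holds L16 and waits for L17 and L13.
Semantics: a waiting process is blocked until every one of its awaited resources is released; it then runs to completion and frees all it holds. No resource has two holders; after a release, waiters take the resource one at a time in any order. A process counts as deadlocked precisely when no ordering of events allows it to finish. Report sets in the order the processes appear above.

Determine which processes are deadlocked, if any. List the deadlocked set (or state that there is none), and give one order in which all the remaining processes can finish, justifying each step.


Deadlocked set: proc-E and proc-H.
Key observation: proc-E -> proc-H -> proc-E is a circular wait — nothing in it can go first; no other process is dragged down with it.
A valid finishing order for the others: proc-F, proc-I, proc-B, proc-A, proc-D, proc-G.
Verifying each step:
  run proc-F (it waits on nothing); releases L17
  run proc-I (it waits on nothing); releases L14
  run proc-B (it waits on nothing); releases L13
  proc-A: everything it awaited (L17 and L13) is free; runs, freeing L16
  run proc-D (it waits on nothing); releases L11
  run proc-G (it waits on nothing); releases L4


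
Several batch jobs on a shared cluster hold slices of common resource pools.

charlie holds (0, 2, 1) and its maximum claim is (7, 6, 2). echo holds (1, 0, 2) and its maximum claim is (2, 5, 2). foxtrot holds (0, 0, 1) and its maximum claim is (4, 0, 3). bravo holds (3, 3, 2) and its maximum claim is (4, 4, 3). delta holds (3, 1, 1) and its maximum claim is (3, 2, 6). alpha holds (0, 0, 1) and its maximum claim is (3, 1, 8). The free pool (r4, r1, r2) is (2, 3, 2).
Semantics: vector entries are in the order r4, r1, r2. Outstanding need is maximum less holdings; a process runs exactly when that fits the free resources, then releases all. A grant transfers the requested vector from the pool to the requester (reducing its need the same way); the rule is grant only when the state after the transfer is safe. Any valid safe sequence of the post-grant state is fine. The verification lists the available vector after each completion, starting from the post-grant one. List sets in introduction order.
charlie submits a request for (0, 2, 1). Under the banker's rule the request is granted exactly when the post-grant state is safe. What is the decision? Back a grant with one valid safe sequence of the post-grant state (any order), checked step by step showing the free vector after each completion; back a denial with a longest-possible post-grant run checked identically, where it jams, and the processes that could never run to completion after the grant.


DENY: after the grant no complete ordering would exist.
Key observation: after bravo, foxtrot the pool peaks at (5, 4, 4), and each blocked process is short somewhere: charlie on r4; echo on r1; delta on r2; alpha on r2.
On the post-grant state, bravo, foxtrot is a maximal run — nothing extends it. Walking it through:
  pool = (2, 1, 1)
  bravo: need (1, 1, 1) fits (2, 1, 1); releases (3, 3, 2), pool now (5, 4, 3)
  foxtrot: need (4, 0, 2) fits (5, 4, 3); releases (0, 0, 1), pool now (5, 4, 4)
  charlie still needs (7, 2, 0) but only (5, 4, 4) is free — short on r4
  echo still needs (1, 5, 0) but only (5, 4, 4) is free — short on r1
  delta still needs (0, 1, 5) but only (5, 4, 4) is free — short on r2
  alpha still needs (3, 1, 7) but only (5, 4, 4) is free — short on r2
Had the request been granted, charlie, echo, delta and alpha could never finish.


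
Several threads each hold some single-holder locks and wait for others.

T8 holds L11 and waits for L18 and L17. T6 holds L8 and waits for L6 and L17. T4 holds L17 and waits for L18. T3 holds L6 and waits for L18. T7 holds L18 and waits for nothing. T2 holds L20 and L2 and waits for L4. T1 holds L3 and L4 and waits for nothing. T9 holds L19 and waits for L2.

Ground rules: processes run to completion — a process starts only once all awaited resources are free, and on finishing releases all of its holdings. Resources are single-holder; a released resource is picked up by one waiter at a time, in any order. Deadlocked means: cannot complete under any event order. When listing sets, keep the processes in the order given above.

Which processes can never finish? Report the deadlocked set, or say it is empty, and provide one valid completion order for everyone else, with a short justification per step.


The deadlocked set is empty.
Key observation: the wait graph is acyclic; completion cascades from the unblocked processes through everyone else.
The rest can finish in the order T1, T7, T3, T2, T4, T6, T8, T9.
Step-by-step check:
  T1: no waits; runs immediately, freeing L3 and L4
  T7: no waits; runs immediately, freeing L18
  T3: everything it awaited (L18) is free; runs, freeing L6
  T2: everything it awaited (L4) is free; runs, freeing L20 and L2
  T4: everything it awaited (L18) is free; runs, freeing L17
  T6: everything it awaited (L6 and L17) is free; runs, freeing L8
  T8: everything it awaited (L18 and L17) is free; runs, freeing L11
  T9: everything it awaited (L2) is free; runs, freeing L19


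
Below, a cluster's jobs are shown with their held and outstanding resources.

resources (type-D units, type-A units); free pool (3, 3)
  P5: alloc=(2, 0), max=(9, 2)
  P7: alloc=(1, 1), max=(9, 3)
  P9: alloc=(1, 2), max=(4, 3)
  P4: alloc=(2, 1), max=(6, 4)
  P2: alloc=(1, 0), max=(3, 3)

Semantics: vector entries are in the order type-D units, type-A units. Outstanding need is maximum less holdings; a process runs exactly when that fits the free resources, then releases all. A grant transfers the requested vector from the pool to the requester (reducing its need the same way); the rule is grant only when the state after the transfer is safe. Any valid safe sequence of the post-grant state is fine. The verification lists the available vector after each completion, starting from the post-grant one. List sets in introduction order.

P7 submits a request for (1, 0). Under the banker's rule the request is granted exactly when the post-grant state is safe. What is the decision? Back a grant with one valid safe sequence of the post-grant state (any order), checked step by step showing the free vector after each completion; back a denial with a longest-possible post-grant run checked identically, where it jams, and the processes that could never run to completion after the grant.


DENY: after the grant no complete ordering would exist.
Key observation: the pool after P2, P9, P4 is (6, 6); every surviving request exceeds it in type-D units, so progress ends there.
Pretend the grant happened; the run P2, P9, P4 goes as far as possible. Check, step by step:
  pool = (2, 3)
  run P2 (needs (2, 3), free (2, 3)); after release of (1, 0) the pool is (3, 3)
  run P9 (needs (3, 1), free (3, 3)); after release of (1, 2) the pool is (4, 5)
  run P4 (needs (4, 3), free (4, 5)); after release of (2, 1) the pool is (6, 6)
  P5 cannot run: need (7, 2) vs free (6, 6) (insufficient type-D units)
  P7 cannot run: need (7, 2) vs free (6, 6) (insufficient type-D units)
Processes that could never finish after the grant: P5 and P7.


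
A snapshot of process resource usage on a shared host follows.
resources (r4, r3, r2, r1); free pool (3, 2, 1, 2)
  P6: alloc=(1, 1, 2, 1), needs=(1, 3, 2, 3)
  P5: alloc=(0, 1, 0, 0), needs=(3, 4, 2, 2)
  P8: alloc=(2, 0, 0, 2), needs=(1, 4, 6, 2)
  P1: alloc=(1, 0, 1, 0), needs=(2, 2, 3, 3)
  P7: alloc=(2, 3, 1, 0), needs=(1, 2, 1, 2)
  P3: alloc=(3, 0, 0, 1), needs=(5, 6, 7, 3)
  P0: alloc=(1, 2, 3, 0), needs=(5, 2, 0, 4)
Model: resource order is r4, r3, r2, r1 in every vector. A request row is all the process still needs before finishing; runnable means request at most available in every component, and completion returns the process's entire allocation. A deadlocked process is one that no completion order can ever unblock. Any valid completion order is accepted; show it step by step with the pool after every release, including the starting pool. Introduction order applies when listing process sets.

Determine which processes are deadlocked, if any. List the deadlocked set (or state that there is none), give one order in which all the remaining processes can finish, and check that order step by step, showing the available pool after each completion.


Deadlocked set: P6, P8, P1, P3 and P0.
Key observation: after P7, P5 the pool peaks at (5, 6, 2, 2), and each blocked process is short somewhere: P6 on r1; P8 on r2; P1 on r2, r1; P3 on r2, r1; P0 on r1.
A valid finishing order for the others: P7, P5. Walking it through:
  pool = (3, 2, 1, 2)
  run P7 (needs (1, 2, 1, 2), free (3, 2, 1, 2)); after release of (2, 3, 1, 0) the pool is (5, 5, 2, 2)
  run P5 (needs (3, 4, 2, 2), free (5, 5, 2, 2)); after release of (0, 1, 0, 0) the pool is (5, 6, 2, 2)
None of the blocked processes ever fits:
  P6 still needs (1, 3, 2, 3) but only (5, 6, 2, 2) is free — short on r1
  P8 still needs (1, 4, 6, 2) but only (5, 6, 2, 2) is free — short on r2
  P1 still needs (2, 2, 3, 3) but only (5, 6, 2, 2) is free — short on r2 and r1
  P3 still needs (5, 6, 7, 3) but only (5, 6, 2, 2) is free — short on r2 and r1
  P0 still needs (5, 2, 0, 4) but only (5, 6, 2, 2) is free — short on r1
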